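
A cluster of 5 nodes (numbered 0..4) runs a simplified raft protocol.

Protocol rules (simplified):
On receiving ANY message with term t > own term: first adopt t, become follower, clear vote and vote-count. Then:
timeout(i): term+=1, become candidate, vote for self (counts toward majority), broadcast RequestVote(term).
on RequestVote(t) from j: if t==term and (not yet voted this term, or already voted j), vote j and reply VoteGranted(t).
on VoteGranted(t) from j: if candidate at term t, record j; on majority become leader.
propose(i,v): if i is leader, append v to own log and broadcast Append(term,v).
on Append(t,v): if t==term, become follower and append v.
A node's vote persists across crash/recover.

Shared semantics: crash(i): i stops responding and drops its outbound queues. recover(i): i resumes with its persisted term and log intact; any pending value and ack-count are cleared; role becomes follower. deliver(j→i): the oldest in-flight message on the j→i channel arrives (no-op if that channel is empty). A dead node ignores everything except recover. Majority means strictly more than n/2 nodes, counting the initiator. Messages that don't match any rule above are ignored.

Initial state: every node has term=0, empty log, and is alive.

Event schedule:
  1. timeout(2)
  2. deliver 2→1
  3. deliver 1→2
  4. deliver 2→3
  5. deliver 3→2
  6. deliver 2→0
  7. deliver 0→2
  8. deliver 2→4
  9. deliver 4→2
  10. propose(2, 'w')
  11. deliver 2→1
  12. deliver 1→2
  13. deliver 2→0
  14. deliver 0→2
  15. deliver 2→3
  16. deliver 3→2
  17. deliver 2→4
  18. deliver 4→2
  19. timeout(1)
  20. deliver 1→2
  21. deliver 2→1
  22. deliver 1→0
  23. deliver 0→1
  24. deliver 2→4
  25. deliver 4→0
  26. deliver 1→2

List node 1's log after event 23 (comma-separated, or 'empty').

w

e1 timeout(2): 2[cand,t=1,-]
e2 deliver 2→1: 1[foll,t=1,-]
e3 deliver 1→2: ·
e4 deliver 2→3: 3[foll,t=1,-]
e5 deliver 3→2: 2[lead,t=1,-]
e6 deliver 2→0: 0[foll,t=1,-]
e7 deliver 0→2: ·
e8 deliver 2→4: 4[foll,t=1,-]
e9 deliver 4→2: ·
e10 propose(2,'w'): 2[lead,t=1,w]
e11 deliver 2→1: 1[foll,t=1,w]
e12 deliver 1→2: ·
e13 deliver 2→0: 0[foll,t=1,w]
e14 deliver 0→2: ·
e15 deliver 2→3: 3[foll,t=1,w]
e16 deliver 3→2: ·
e17 deliver 2→4: 4[foll,t=1,w]
e18 deliver 4→2: ·
e19 timeout(1): 1[cand,t=2,w]
e20 deliver 1→2: 2[foll,t=2,w]
e21 deliver 2→1: ·
e22 deliver 1→0: 0[foll,t=2,w]
e23 deliver 0→1: 1[lead,t=2,w]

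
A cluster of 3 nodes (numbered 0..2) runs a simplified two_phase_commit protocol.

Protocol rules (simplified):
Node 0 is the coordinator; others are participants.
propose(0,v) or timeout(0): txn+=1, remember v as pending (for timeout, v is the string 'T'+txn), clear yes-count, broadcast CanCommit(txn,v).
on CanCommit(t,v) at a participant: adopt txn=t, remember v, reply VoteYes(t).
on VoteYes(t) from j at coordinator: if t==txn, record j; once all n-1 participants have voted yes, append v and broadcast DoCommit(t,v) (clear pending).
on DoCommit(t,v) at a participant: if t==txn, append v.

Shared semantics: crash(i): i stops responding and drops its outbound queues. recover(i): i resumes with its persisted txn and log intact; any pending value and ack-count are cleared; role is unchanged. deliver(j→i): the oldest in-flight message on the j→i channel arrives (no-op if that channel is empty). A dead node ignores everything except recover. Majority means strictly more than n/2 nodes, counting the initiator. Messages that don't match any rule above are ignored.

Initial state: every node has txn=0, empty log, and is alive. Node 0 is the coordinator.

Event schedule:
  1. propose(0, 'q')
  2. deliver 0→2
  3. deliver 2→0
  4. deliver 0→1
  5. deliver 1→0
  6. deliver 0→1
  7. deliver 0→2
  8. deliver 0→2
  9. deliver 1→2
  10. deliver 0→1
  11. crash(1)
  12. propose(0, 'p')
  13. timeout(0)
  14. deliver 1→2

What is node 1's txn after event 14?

after 1 — propose(0,'q'): n0:coor/t1/[-]
after 2 — deliver 0→2: n2:part/t1/[-]
after 3 — deliver 2→0: ·
after 4 — deliver 0→1: n1:part/t1/[-]
after 5 — deliver 1→0: n0:coor/t1/[q]
after 6 — deliver 0→1: n1:part/t1/[q]
after 7 — deliver 0→2: n2:part/t1/[q]
after 8 — deliver 0→2: ·
after 9 — deliver 1→2: ·
after 10 — deliver 0→1: ·
after 11 — crash(1): n1:✗part/t1/[q]
after 12 — propose(0,'p'): n0:coor/t2/[q]
after 13 — timeout(0): n0:coor/t3/[q]
after 14 — deliver 1→2: ·

1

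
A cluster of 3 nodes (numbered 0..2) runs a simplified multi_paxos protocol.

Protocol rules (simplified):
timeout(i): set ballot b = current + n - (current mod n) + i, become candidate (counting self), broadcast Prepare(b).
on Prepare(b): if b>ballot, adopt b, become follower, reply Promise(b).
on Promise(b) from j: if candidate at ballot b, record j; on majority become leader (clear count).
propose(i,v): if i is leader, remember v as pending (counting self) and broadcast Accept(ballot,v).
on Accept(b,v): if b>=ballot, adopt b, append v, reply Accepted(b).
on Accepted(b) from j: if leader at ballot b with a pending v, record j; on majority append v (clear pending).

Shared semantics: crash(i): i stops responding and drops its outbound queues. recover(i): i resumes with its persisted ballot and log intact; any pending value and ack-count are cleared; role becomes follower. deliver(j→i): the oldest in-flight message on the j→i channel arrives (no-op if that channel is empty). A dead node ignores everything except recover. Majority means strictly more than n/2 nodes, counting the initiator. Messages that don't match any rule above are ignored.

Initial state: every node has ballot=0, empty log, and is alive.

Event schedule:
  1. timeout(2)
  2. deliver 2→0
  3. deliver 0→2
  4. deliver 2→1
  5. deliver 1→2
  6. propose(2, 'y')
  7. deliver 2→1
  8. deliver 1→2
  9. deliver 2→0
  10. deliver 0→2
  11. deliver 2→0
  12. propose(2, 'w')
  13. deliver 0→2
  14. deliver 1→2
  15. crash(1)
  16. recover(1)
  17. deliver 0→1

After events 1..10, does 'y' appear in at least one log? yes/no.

yes

after 1 — timeout(2): n2:cand/b5/[-]
after 2 — deliver 2→0: n0:foll/b5/[-]
after 3 — deliver 0→2: n2:lead/b5/[-]
after 4 — deliver 2→1: n1:foll/b5/[-]
after 5 — deliver 1→2: ·
after 6 — propose(2,'y'): ·
after 7 — deliver 2→1: n1:foll/b5/[y]
after 8 — deliver 1→2: n2:lead/b5/[y]
after 9 — deliver 2→0: n0:foll/b5/[y]
after 10 — deliver 0→2: ·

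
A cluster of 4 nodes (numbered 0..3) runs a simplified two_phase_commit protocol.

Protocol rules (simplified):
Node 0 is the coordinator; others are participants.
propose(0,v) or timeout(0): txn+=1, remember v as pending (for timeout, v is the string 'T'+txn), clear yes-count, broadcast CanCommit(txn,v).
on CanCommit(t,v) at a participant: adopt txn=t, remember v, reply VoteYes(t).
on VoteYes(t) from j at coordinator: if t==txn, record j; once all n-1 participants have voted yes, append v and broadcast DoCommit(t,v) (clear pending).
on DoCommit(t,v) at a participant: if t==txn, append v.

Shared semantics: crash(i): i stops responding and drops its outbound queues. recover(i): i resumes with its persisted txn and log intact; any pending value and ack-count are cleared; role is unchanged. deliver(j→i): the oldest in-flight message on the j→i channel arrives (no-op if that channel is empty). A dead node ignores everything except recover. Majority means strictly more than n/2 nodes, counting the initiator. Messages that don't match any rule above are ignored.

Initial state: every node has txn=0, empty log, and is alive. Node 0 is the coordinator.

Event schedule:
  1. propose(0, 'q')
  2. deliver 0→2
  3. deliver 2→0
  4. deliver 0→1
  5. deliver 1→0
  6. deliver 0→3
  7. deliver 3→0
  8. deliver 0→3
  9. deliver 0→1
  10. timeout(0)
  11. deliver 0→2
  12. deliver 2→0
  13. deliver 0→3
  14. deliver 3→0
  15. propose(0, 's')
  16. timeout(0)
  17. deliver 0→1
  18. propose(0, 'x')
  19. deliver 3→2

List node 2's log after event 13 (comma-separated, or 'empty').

q

[1] propose(0,'q') → N0(coor t1 [-])
[2] deliver 0→2 → N2(part t1 [-])
[3] deliver 2→0 → ∅
[4] deliver 0→1 → N1(part t1 [-])
[5] deliver 1→0 → ∅
[6] deliver 0→3 → N3(part t1 [-])
[7] deliver 3→0 → N0(coor t1 [q])
[8] deliver 0→3 → N3(part t1 [q])
[9] deliver 0→1 → N1(part t1 [q])
[10] timeout(0) → N0(coor t2 [q])
[11] deliver 0→2 → N2(part t1 [q])
[12] deliver 2→0 → ∅
[13] deliver 0→3 → N3(part t2 [q])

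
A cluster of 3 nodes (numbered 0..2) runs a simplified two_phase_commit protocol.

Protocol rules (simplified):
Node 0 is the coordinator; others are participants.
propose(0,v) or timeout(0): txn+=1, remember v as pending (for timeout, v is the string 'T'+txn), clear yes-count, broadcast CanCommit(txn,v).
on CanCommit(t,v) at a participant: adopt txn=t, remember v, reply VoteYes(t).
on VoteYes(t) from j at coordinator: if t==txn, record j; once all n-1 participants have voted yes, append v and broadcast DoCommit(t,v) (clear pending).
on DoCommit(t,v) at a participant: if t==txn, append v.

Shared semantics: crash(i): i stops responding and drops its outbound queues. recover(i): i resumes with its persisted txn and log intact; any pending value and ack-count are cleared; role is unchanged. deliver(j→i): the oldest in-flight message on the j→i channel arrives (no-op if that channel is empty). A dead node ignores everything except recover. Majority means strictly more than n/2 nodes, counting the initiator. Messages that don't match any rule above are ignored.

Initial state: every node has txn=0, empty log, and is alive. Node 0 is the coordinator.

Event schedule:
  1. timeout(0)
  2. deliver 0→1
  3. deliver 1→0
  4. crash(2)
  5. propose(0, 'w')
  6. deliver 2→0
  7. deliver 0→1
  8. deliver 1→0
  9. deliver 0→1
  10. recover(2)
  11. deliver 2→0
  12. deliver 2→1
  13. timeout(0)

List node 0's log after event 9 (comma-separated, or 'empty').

1. timeout(0):  <0:coor t1 ->
2. deliver 0→1:  <1:part t1 ->
3. deliver 1→0:  nop
4. crash(2):  <2:✗part t0 ->
5. propose(0,'w'):  <0:coor t2 ->
6. deliver 2→0:  nop
7. deliver 0→1:  <1:part t2 ->
8. deliver 1→0:  nop
9. deliver 0→1:  nop

empty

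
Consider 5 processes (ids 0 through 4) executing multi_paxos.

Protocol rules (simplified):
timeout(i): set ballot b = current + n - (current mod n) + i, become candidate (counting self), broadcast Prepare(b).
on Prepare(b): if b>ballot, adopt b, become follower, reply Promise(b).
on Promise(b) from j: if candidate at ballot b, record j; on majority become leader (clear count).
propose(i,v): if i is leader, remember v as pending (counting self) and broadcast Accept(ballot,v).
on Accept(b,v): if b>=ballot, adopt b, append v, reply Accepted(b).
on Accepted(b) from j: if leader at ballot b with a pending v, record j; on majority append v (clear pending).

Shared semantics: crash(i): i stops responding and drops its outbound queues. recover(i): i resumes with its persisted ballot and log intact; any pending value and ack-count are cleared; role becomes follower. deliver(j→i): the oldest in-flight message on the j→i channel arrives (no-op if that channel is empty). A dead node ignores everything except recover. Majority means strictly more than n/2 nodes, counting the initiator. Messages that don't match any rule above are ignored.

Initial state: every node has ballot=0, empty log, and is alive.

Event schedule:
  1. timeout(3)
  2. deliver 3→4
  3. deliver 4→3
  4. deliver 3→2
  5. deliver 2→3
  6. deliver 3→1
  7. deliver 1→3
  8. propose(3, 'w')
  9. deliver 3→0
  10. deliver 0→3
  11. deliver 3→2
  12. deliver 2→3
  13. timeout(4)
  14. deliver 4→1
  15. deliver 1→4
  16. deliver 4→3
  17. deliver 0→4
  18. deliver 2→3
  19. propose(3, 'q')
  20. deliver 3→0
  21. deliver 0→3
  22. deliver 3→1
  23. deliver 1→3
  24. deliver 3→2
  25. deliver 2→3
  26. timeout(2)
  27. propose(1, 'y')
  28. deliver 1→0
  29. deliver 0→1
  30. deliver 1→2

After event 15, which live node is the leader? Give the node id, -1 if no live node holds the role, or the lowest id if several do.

3

[1] timeout(3) → N3(cand b8 [-])
[2] deliver 3→4 → N4(foll b8 [-])
[3] deliver 4→3 → ∅
[4] deliver 3→2 → N2(foll b8 [-])
[5] deliver 2→3 → N3(lead b8 [-])
[6] deliver 3→1 → N1(foll b8 [-])
[7] deliver 1→3 → ∅
[8] propose(3,'w') → ∅
[9] deliver 3→0 → N0(foll b8 [-])
[10] deliver 0→3 → ∅
[11] deliver 3→2 → N2(foll b8 [w])
[12] deliver 2→3 → ∅
[13] timeout(4) → N4(cand b14 [-])
[14] deliver 4→1 → N1(foll b14 [-])
[15] deliver 1→4 → ∅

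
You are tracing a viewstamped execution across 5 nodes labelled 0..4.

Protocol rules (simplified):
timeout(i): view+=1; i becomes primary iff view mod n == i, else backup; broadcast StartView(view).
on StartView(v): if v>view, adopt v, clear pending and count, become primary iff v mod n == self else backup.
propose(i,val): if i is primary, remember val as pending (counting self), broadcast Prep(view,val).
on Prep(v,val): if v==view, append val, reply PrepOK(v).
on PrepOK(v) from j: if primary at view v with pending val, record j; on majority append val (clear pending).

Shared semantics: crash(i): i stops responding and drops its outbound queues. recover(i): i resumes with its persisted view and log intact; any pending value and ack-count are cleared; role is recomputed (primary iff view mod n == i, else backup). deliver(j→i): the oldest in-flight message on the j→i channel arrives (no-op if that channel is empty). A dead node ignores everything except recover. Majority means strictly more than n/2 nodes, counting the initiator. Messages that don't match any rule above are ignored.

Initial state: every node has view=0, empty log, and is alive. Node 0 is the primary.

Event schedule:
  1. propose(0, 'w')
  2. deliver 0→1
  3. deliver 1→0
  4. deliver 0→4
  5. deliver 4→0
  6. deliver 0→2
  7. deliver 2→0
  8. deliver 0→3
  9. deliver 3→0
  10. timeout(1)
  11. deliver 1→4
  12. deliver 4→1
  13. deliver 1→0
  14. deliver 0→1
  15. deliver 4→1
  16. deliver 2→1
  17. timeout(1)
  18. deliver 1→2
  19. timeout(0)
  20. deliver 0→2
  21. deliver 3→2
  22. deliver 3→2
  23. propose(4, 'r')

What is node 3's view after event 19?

0

e1 propose(0,'w'): ·
e2 deliver 0→1: 1[back,v=0,w]
e3 deliver 1→0: ·
e4 deliver 0→4: 4[back,v=0,w]
e5 deliver 4→0: 0[prim,v=0,w]
e6 deliver 0→2: 2[back,v=0,w]
e7 deliver 2→0: ·
e8 deliver 0→3: 3[back,v=0,w]
e9 deliver 3→0: ·
e10 timeout(1): 1[prim,v=1,w]
e11 deliver 1→4: 4[back,v=1,w]
e12 deliver 4→1: ·
e13 deliver 1→0: 0[back,v=1,w]
e14 deliver 0→1: ·
e15 deliver 4→1: ·
e16 deliver 2→1: ·
e17 timeout(1): 1[back,v=2,w]
e18 deliver 1→2: 2[back,v=1,w]
e19 timeout(0): 0[back,v=2,w]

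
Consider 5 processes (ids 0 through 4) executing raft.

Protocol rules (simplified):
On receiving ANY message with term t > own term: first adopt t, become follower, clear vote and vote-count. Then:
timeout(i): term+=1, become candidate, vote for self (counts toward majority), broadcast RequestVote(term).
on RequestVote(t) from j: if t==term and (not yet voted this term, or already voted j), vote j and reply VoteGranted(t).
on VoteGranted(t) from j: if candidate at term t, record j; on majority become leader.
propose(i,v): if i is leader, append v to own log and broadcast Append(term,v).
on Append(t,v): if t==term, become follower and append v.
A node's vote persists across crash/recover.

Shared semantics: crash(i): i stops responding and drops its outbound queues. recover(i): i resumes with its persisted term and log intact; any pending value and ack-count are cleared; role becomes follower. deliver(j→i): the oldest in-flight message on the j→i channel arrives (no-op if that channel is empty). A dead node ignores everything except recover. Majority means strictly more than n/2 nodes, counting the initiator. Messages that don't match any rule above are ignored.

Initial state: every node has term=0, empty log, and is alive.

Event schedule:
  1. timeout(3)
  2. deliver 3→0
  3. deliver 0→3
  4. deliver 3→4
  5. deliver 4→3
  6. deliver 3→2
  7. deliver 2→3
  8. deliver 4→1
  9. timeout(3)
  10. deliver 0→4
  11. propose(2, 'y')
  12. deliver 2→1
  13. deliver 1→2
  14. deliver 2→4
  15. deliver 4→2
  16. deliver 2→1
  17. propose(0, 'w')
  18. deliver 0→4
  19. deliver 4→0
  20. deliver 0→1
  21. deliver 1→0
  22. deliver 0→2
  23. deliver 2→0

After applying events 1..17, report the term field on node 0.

1

1. timeout(3):  <3:cand t1 ->
2. deliver 3→0:  <0:foll t1 ->
3. deliver 0→3:  nop
4. deliver 3→4:  <4:foll t1 ->
5. deliver 4→3:  <3:lead t1 ->
6. deliver 3→2:  <2:foll t1 ->
7. deliver 2→3:  nop
8. deliver 4→1:  nop
9. timeout(3):  <3:cand t2 ->
10. deliver 0→4:  nop
11. propose(2,'y'):  nop
12. deliver 2→1:  nop
13. deliver 1→2:  nop
14. deliver 2→4:  nop
15. deliver 4→2:  nop
16. deliver 2→1:  nop
17. propose(0,'w'):  nop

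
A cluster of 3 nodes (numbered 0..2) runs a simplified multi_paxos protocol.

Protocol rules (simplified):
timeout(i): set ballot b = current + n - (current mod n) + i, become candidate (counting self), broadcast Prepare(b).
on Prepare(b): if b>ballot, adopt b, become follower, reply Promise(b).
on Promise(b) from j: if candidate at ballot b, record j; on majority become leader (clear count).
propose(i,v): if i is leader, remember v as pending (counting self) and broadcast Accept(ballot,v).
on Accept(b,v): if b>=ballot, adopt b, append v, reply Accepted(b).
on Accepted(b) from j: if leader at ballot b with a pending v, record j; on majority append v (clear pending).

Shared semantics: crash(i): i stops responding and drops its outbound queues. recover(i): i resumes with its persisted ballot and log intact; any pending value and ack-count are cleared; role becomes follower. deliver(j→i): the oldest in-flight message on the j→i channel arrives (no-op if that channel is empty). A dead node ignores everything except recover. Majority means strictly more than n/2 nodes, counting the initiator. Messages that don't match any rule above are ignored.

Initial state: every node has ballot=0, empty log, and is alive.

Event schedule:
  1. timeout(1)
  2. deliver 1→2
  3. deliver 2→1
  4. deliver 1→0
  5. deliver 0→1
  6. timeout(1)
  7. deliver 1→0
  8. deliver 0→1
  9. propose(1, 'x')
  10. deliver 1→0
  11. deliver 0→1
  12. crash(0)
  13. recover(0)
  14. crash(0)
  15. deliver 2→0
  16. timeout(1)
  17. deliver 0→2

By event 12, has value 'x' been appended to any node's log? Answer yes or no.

1. timeout(1):  <1:cand b4 ->
2. deliver 1→2:  <2:foll b4 ->
3. deliver 2→1:  <1:lead b4 ->
4. deliver 1→0:  <0:foll b4 ->
5. deliver 0→1:  nop
6. timeout(1):  <1:cand b7 ->
7. deliver 1→0:  <0:foll b7 ->
8. deliver 0→1:  <1:lead b7 ->
9. propose(1,'x'):  nop
10. deliver 1→0:  <0:foll b7 x>
11. deliver 0→1:  <1:lead b7 x>
12. crash(0):  <0:✗foll b7 x>

yes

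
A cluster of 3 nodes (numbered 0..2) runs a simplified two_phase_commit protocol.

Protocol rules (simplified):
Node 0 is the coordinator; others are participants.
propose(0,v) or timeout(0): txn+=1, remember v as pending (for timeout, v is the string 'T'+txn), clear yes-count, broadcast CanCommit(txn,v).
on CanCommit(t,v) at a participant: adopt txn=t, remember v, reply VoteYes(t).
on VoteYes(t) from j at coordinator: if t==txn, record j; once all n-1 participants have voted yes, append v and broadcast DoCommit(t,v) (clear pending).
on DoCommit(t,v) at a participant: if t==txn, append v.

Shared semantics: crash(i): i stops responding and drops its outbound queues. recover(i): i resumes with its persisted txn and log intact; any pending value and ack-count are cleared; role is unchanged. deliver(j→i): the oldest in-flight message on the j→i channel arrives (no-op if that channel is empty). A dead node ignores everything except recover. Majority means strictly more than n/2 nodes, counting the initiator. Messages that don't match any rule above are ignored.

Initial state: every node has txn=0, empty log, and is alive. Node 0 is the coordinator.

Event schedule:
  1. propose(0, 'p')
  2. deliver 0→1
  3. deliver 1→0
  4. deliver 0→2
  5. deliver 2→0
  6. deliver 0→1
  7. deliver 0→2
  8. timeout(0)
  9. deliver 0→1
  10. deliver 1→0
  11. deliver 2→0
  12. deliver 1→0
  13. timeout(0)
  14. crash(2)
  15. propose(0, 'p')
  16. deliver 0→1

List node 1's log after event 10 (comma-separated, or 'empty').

p

[1] propose(0,'p') → N0(coor t1 [-])
[2] deliver 0→1 → N1(part t1 [-])
[3] deliver 1→0 → ∅
[4] deliver 0→2 → N2(part t1 [-])
[5] deliver 2→0 → N0(coor t1 [p])
[6] deliver 0→1 → N1(part t1 [p])
[7] deliver 0→2 → N2(part t1 [p])
[8] timeout(0) → N0(coor t2 [p])
[9] deliver 0→1 → N1(part t2 [p])
[10] deliver 1→0 → ∅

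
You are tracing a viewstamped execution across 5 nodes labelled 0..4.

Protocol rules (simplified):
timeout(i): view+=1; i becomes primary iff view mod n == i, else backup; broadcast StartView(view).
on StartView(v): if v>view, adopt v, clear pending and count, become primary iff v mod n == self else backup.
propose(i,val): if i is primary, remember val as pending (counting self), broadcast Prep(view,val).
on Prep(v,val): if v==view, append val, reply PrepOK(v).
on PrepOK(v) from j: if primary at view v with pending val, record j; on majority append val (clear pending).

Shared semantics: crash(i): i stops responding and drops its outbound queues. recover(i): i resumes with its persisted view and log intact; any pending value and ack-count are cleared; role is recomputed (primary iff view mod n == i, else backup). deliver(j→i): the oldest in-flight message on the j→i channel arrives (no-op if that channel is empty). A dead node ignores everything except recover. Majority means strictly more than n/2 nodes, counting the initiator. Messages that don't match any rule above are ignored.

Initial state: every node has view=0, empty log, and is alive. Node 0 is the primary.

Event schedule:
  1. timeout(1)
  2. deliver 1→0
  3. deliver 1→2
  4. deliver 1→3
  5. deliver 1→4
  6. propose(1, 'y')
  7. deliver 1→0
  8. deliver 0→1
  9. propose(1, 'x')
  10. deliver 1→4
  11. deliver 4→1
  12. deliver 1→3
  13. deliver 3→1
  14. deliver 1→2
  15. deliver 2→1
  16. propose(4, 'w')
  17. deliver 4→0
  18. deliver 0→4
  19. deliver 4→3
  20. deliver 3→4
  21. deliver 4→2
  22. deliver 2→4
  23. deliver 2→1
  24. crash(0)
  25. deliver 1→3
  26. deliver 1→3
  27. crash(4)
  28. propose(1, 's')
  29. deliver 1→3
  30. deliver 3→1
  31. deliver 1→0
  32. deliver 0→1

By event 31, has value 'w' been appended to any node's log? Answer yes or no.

no

1. timeout(1):  <1:prim v1 ->
2. deliver 1→0:  <0:back v1 ->
3. deliver 1→2:  <2:back v1 ->
4. deliver 1→3:  <3:back v1 ->
5. deliver 1→4:  <4:back v1 ->
6. propose(1,'y'):  nop
7. deliver 1→0:  <0:back v1 y>
8. deliver 0→1:  nop
9. propose(1,'x'):  nop
10. deliver 1→4:  <4:back v1 y>
11. deliver 4→1:  nop
12. deliver 1→3:  <3:back v1 y>
13. deliver 3→1:  <1:prim v1 x>
14. deliver 1→2:  <2:back v1 y>
15. deliver 2→1:  nop
16. propose(4,'w'):  nop
17. deliver 4→0:  nop
18. deliver 0→4:  nop
19. deliver 4→3:  nop
20. deliver 3→4:  nop
21. deliver 4→2:  nop
22. deliver 2→4:  nop
23. deliver 2→1:  nop
24. crash(0):  <0:✗back v1 y>
25. deliver 1→3:  <3:back v1 y,x>
26. deliver 1→3:  nop
27. crash(4):  <4:✗back v1 y>
28. propose(1,'s'):  nop
29. deliver 1→3:  <3:back v1 y,x,s>
30. deliver 3→1:  nop
31. deliver 1→0:  nop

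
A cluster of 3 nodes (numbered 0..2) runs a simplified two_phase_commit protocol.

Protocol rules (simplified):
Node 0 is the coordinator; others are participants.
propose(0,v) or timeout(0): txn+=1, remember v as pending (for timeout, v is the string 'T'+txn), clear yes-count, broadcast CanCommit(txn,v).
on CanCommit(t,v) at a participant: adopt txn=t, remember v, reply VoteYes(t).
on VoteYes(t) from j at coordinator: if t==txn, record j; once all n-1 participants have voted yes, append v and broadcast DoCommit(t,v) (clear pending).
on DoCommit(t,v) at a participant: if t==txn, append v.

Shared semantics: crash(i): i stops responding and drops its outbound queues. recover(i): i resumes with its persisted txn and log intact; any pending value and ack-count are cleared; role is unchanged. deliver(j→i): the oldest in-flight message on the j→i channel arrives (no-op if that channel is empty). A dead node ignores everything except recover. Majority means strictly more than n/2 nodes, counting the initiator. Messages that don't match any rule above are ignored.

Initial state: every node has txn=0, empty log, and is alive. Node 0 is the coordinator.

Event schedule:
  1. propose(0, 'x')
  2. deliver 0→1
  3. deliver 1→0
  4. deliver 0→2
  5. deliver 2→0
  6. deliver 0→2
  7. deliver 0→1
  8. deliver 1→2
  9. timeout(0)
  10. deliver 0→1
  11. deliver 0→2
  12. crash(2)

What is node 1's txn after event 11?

2

after 1 — propose(0,'x'): n0:coor/t1/[-]
after 2 — deliver 0→1: n1:part/t1/[-]
after 3 — deliver 1→0: ·
after 4 — deliver 0→2: n2:part/t1/[-]
after 5 — deliver 2→0: n0:coor/t1/[x]
after 6 — deliver 0→2: n2:part/t1/[x]
after 7 — deliver 0→1: n1:part/t1/[x]
after 8 — deliver 1→2: ·
after 9 — timeout(0): n0:coor/t2/[x]
after 10 — deliver 0→1: n1:part/t2/[x]
after 11 — deliver 0→2: n2:part/t2/[x]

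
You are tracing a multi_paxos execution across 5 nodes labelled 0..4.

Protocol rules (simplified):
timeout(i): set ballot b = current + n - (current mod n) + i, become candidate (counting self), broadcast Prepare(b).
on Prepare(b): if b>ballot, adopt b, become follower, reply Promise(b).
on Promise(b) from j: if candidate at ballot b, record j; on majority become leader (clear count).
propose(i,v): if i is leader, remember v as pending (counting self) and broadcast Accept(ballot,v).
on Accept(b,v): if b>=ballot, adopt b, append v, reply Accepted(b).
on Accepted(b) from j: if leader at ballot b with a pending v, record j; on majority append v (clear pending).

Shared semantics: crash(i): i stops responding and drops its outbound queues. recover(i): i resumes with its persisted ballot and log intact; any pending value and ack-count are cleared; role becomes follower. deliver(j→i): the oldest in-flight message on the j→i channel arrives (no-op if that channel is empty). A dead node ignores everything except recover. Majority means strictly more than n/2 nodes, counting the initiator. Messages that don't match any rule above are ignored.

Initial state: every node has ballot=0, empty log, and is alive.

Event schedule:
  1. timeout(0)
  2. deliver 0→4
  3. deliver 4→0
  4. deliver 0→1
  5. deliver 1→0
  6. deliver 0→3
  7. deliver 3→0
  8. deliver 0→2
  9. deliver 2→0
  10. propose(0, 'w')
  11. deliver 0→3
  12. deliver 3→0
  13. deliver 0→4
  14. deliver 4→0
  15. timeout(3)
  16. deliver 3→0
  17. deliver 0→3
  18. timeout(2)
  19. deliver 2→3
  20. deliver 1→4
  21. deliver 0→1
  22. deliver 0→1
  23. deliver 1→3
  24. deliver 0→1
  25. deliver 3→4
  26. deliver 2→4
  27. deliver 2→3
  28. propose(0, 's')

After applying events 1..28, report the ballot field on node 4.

13

e1 timeout(0): 0[cand,b=5,-]
e2 deliver 0→4: 4[foll,b=5,-]
e3 deliver 4→0: ·
e4 deliver 0→1: 1[foll,b=5,-]
e5 deliver 1→0: 0[lead,b=5,-]
e6 deliver 0→3: 3[foll,b=5,-]
e7 deliver 3→0: ·
e8 deliver 0→2: 2[foll,b=5,-]
e9 deliver 2→0: ·
e10 propose(0,'w'): ·
e11 deliver 0→3: 3[foll,b=5,w]
e12 deliver 3→0: ·
e13 deliver 0→4: 4[foll,b=5,w]
e14 deliver 4→0: 0[lead,b=5,w]
e15 timeout(3): 3[cand,b=13,w]
e16 deliver 3→0: 0[foll,b=13,w]
e17 deliver 0→3: ·
e18 timeout(2): 2[cand,b=12,-]
e19 deliver 2→3: ·
e20 deliver 1→4: ·
e21 deliver 0→1: 1[foll,b=5,w]
e22 deliver 0→1: ·
e23 deliver 1→3: ·
e24 deliver 0→1: ·
e25 deliver 3→4: 4[foll,b=13,w]
e26 deliver 2→4: ·
e27 deliver 2→3: ·
e28 propose(0,'s'): ·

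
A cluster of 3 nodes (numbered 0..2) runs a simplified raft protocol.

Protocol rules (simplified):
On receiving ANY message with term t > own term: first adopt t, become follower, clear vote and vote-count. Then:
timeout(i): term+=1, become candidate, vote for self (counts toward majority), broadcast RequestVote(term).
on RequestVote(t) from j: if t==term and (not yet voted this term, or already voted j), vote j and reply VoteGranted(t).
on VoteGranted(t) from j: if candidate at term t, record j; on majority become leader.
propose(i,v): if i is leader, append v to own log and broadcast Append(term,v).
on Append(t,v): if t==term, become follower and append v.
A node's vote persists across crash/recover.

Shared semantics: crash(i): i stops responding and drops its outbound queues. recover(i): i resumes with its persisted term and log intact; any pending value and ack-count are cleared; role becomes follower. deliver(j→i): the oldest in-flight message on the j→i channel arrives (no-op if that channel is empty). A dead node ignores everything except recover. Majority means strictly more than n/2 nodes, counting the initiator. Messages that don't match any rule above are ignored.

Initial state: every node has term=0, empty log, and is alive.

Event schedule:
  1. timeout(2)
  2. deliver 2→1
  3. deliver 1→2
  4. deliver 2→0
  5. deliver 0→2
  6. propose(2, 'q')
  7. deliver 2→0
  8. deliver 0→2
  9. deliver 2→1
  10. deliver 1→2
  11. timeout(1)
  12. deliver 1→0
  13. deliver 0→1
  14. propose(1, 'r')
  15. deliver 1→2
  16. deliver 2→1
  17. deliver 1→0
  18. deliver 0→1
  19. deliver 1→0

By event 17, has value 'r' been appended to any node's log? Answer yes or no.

yes

1. timeout(2):  <2:cand t1 ->
2. deliver 2→1:  <1:foll t1 ->
3. deliver 1→2:  <2:lead t1 ->
4. deliver 2→0:  <0:foll t1 ->
5. deliver 0→2:  nop
6. propose(2,'q'):  <2:lead t1 q>
7. deliver 2→0:  <0:foll t1 q>
8. deliver 0→2:  nop
9. deliver 2→1:  <1:foll t1 q>
10. deliver 1→2:  nop
11. timeout(1):  <1:cand t2 q>
12. deliver 1→0:  <0:foll t2 q>
13. deliver 0→1:  <1:lead t2 q>
14. propose(1,'r'):  <1:lead t2 q,r>
15. deliver 1→2:  <2:foll t2 q>
16. deliver 2→1:  nop
17. deliver 1→0:  <0:foll t2 q,r>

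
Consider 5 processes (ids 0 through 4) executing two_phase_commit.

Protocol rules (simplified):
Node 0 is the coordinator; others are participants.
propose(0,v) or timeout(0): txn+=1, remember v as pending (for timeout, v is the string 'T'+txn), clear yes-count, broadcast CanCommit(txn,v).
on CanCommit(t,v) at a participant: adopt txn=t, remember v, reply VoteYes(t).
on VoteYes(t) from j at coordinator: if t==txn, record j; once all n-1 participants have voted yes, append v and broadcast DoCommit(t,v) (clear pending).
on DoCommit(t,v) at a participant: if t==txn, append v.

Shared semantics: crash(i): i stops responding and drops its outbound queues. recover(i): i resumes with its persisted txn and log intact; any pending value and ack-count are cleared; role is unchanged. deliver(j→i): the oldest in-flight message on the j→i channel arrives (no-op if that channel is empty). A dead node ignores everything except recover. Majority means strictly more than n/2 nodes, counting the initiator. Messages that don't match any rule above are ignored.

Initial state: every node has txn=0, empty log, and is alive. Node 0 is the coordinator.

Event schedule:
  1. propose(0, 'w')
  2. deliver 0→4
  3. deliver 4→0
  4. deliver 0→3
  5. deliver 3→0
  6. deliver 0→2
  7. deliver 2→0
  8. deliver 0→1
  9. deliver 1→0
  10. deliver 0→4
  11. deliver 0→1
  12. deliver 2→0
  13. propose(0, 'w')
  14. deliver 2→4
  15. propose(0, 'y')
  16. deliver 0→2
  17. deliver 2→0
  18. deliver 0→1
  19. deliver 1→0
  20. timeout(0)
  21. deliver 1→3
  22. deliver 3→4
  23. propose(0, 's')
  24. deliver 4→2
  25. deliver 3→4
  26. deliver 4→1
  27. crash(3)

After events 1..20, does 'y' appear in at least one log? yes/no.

step 1 propose(0,'w'): 0={coor,t=1,log=-}
step 2 deliver 0→4: 4={part,t=1,log=-}
step 3 deliver 4→0: —
step 4 deliver 0→3: 3={part,t=1,log=-}
step 5 deliver 3→0: —
step 6 deliver 0→2: 2={part,t=1,log=-}
step 7 deliver 2→0: —
step 8 deliver 0→1: 1={part,t=1,log=-}
step 9 deliver 1→0: 0={coor,t=1,log=w}
step 10 deliver 0→4: 4={part,t=1,log=w}
step 11 deliver 0→1: 1={part,t=1,log=w}
step 12 deliver 2→0: —
step 13 propose(0,'w'): 0={coor,t=2,log=w}
step 14 deliver 2→4: —
step 15 propose(0,'y'): 0={coor,t=3,log=w}
step 16 deliver 0→2: 2={part,t=1,log=w}
step 17 deliver 2→0: —
step 18 deliver 0→1: 1={part,t=2,log=w}
step 19 deliver 1→0: —
step 20 timeout(0): 0={coor,t=4,log=w}

no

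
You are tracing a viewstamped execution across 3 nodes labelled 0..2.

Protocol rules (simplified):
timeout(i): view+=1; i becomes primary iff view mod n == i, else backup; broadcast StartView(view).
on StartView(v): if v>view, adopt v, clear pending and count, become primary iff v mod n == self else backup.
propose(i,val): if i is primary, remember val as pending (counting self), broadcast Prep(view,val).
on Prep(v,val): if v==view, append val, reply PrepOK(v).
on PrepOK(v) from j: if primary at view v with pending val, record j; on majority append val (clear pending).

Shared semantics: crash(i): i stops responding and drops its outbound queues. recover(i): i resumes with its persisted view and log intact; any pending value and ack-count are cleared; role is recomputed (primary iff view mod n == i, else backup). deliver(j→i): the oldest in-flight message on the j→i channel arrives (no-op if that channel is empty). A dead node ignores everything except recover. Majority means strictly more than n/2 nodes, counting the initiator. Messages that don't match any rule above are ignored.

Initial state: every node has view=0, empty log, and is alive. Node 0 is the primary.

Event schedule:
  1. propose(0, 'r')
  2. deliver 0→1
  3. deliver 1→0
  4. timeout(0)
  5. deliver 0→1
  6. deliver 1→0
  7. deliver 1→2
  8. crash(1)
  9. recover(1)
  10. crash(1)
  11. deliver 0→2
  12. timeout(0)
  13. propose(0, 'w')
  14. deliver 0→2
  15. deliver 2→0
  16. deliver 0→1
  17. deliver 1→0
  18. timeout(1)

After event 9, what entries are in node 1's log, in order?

r

step 1 propose(0,'r'): —
step 2 deliver 0→1: 1={back,v=0,log=r}
step 3 deliver 1→0: 0={prim,v=0,log=r}
step 4 timeout(0): 0={back,v=1,log=r}
step 5 deliver 0→1: 1={prim,v=1,log=r}
step 6 deliver 1→0: —
step 7 deliver 1→2: —
step 8 crash(1): 1={✗prim,v=1,log=r}
step 9 recover(1): 1={prim,v=1,log=r}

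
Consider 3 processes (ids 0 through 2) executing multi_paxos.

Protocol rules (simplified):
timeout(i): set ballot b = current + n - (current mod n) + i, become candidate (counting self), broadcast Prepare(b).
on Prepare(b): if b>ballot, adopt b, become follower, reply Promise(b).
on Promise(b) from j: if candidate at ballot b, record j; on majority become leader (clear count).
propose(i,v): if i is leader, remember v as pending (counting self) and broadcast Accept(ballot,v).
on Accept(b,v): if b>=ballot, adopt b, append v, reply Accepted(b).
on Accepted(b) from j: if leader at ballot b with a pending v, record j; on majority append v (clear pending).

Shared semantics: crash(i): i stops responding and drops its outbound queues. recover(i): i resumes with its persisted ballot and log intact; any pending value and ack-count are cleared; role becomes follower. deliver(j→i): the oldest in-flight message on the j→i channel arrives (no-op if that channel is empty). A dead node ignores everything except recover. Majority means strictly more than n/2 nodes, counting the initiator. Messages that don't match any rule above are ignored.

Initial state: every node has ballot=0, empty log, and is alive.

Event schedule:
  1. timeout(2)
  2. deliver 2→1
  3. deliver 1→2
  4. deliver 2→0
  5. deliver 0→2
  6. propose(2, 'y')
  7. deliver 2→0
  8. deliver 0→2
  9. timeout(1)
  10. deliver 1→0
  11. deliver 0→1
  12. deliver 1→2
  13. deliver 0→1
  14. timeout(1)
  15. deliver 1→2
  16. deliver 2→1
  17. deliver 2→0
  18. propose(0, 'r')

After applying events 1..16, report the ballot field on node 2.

after 1 — timeout(2): n2:cand/b5/[-]
after 2 — deliver 2→1: n1:foll/b5/[-]
after 3 — deliver 1→2: n2:lead/b5/[-]
after 4 — deliver 2→0: n0:foll/b5/[-]
after 5 — deliver 0→2: ·
after 6 — propose(2,'y'): ·
after 7 — deliver 2→0: n0:foll/b5/[y]
after 8 — deliver 0→2: n2:lead/b5/[y]
after 9 — timeout(1): n1:cand/b7/[-]
after 10 — deliver 1→0: n0:foll/b7/[y]
after 11 — deliver 0→1: n1:lead/b7/[-]
after 12 — deliver 1→2: n2:foll/b7/[y]
after 13 — deliver 0→1: ·
after 14 — timeout(1): n1:cand/b10/[-]
after 15 — deliver 1→2: n2:foll/b10/[y]
after 16 — deliver 2→1: ·

10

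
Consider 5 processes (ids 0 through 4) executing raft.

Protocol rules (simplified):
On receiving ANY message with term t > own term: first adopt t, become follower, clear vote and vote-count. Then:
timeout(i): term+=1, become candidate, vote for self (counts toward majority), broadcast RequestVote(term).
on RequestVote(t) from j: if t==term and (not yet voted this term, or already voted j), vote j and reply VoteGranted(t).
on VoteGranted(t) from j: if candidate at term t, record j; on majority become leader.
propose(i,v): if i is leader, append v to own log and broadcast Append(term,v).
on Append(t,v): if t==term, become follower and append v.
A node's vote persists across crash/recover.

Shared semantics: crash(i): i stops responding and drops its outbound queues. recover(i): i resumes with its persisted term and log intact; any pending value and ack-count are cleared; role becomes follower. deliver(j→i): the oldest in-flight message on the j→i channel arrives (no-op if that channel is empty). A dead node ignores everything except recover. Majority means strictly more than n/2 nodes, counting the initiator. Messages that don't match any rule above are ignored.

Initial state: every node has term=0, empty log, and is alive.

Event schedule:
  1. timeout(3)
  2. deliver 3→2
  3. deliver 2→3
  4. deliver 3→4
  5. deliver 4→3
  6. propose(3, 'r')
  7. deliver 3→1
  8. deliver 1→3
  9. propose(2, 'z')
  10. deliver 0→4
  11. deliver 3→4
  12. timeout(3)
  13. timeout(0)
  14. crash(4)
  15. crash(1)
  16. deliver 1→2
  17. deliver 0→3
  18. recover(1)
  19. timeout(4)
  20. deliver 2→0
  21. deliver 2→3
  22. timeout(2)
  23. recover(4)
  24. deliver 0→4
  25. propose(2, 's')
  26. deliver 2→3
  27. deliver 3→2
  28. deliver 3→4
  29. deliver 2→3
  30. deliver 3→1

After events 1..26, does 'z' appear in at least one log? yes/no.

no

[1] timeout(3) → N3(cand t1 [-])
[2] deliver 3→2 → N2(foll t1 [-])
[3] deliver 2→3 → ∅
[4] deliver 3→4 → N4(foll t1 [-])
[5] deliver 4→3 → N3(lead t1 [-])
[6] propose(3,'r') → N3(lead t1 [r])
[7] deliver 3→1 → N1(foll t1 [-])
[8] deliver 1→3 → ∅
[9] propose(2,'z') → ∅
[10] deliver 0→4 → ∅
[11] deliver 3→4 → N4(foll t1 [r])
[12] timeout(3) → N3(cand t2 [r])
[13] timeout(0) → N0(cand t1 [-])
[14] crash(4) → N4(✗foll t1 [r])
[15] crash(1) → N1(✗foll t1 [-])
[16] deliver 1→2 → ∅
[17] deliver 0→3 → ∅
[18] recover(1) → N1(foll t1 [-])
[19] timeout(4) → ∅
[20] deliver 2→0 → ∅
[21] deliver 2→3 → ∅
[22] timeout(2) → N2(cand t2 [-])
[23] recover(4) → N4(foll t1 [r])
[24] deliver 0→4 → ∅
[25] propose(2,'s') → ∅
[26] deliver 2→3 → ∅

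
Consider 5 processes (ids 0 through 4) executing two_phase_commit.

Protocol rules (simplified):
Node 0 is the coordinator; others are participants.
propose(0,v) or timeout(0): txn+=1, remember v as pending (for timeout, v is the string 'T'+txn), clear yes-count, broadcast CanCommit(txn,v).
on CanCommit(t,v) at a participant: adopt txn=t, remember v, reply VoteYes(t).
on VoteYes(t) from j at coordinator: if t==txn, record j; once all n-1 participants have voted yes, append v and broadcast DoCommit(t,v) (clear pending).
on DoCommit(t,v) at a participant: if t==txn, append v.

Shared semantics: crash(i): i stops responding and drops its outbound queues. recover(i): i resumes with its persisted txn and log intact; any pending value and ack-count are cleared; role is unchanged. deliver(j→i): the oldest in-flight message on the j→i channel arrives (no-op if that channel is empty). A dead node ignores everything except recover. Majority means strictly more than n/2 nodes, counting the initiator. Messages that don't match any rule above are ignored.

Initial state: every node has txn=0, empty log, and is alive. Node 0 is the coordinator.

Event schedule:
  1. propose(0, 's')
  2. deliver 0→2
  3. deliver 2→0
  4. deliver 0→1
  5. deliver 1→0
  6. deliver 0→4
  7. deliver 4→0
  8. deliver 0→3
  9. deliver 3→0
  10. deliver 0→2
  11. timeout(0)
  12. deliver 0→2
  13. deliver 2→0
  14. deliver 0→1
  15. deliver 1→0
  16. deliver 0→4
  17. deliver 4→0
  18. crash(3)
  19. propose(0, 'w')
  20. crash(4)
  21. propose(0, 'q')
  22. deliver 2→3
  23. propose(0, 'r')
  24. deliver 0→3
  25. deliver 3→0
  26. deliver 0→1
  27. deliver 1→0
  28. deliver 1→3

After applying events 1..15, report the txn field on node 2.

after 1 — propose(0,'s'): n0:coor/t1/[-]
after 2 — deliver 0→2: n2:part/t1/[-]
after 3 — deliver 2→0: ·
after 4 — deliver 0→1: n1:part/t1/[-]
after 5 — deliver 1→0: ·
after 6 — deliver 0→4: n4:part/t1/[-]
after 7 — deliver 4→0: ·
after 8 — deliver 0→3: n3:part/t1/[-]
after 9 — deliver 3→0: n0:coor/t1/[s]
after 10 — deliver 0→2: n2:part/t1/[s]
after 11 — timeout(0): n0:coor/t2/[s]
after 12 — deliver 0→2: n2:part/t2/[s]
after 13 — deliver 2→0: ·
after 14 — deliver 0→1: n1:part/t1/[s]
after 15 — deliver 1→0: ·

2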